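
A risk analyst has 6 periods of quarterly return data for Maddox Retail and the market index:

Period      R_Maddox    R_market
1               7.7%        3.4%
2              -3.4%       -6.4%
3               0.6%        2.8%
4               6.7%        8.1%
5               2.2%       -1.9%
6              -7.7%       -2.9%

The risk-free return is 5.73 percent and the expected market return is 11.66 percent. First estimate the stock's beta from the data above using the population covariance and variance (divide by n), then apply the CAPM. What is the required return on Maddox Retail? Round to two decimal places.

Mean R_i = (7.7 − 3.4 + 0.6 + 6.7 + 2.2 − 7.7) / 6 = 1.0167%
Mean R_m = (3.4 − 6.4 + 2.8 + 8.1 − 1.9 − 2.9) / 6 = 0.5167%
Σ(R_i − R̄_i)(R_m − R̄_m) = 118.8883  ⇒  Cov = 118.8883 / 6 = 19.8147
Σ(R_m − R̄_m)² = 136.3883  ⇒  Var(R_m) = 136.3883 / 6 = 22.7314
β = Cov / Var(R_m) = 19.8147 / 22.7314 = 0.8717
MRP = 11.66% − 5.73% = 5.93%
E(R) = R_f + β × MRP = 5.73% + 0.8717 × 5.93% = 10.90%

10.90%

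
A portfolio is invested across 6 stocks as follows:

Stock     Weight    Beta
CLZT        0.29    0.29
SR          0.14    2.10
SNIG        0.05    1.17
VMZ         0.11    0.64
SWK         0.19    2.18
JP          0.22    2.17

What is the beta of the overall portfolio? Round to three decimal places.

β_P = Σ w_i β_i = 0.29×0.29 + 0.14×2.10 + 0.05×1.17 + 0.11×0.64 + 0.19×2.18 + 0.22×2.17 = 1.3986

1.399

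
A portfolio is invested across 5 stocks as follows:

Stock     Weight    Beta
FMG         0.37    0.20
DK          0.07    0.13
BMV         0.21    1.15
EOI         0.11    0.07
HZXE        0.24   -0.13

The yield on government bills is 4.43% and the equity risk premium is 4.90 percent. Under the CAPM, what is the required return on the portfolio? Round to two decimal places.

5.91%

β_P = Σ w_i β_i = 0.37×0.20 + 0.07×0.13 + 0.21×1.15 + 0.11×0.07 + 0.24×-0.13 = 0.3011
E(R_P) = R_f + β_P × MRP = 4.43% + 0.3011 × 4.90% = 5.91%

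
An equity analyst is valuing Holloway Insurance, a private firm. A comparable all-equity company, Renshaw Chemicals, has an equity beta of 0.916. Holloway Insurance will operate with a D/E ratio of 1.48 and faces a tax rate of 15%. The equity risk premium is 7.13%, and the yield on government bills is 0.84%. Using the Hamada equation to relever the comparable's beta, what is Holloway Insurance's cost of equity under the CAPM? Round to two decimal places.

β_L = β_U × [1 + (1 − t)(D/E)] = 0.916 × [1 + (1 − 0.15) × 1.48]
    = 0.916 × [1 + 0.85 × 1.48] = 0.916 × 2.2580 = 2.0683
E(R) = R_f + β_L × MRP = 0.84% + 2.0683 × 7.13% = 15.59%

15.59%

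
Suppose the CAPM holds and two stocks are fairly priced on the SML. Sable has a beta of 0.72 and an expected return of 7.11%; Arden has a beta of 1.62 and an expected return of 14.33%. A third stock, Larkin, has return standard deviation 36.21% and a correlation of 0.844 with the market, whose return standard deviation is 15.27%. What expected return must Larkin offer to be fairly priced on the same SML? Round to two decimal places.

17.39%

MRP = (14.33% − 7.11%) / (1.62 − 0.72) = 8.0222%
R_f = 7.11% − 0.72 × 8.0222% = 1.3340%
β_Larkin = ρ·σ_i/σ_m = 0.844 × 36.21 / 15.27 = 2.0014
E(R_Larkin) = R_f + β × MRP = 1.3340% + 2.0014 × 8.0222% = 17.39%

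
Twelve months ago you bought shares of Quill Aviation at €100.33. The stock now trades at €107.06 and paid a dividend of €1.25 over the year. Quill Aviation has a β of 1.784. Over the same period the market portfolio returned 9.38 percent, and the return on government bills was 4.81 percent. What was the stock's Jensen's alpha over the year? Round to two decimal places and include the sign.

-5.01%

Realised HPR = (P1 + D1 − P0) / P0 = (107.06 + 1.25 − 100.33) / 100.33 = 7.98 / 100.33 = 7.9538%
MRP = 9.38% − 4.81% = 4.57%
CAPM required = R_f + β·MRP = 4.81% + 1.784 × 4.57% = 12.96288%
α = realised − required = 7.9538% − 12.96288% = -5.01%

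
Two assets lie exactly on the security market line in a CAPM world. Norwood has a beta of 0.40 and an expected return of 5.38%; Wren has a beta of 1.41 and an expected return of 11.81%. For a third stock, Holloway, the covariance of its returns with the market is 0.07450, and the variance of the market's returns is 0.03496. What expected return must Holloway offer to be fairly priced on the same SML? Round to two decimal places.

16.40%

MRP = (11.81% − 5.38%) / (1.41 − 0.40) = 6.3663%
R_f = 5.38% − 0.40 × 6.3663% = 2.8335%
β_Holloway = Cov / Var(R_m) = 0.07450 / 0.03496 = 2.1310
E(R_Holloway) = R_f + β × MRP = 2.8335% + 2.1310 × 6.3663% = 16.40%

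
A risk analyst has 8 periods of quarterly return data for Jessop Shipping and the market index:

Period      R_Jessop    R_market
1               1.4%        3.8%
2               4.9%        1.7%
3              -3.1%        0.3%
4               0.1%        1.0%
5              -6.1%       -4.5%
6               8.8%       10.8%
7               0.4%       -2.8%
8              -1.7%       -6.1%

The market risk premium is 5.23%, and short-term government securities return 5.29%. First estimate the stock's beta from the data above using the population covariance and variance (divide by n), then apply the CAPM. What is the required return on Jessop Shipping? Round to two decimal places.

Mean R_i = (1.4 + 4.9 − 3.1 + 0.1 − 6.1 + 8.8 + 0.4 − 1.7) / 8 = 0.5875%
Mean R_m = (3.8 + 1.7 + 0.3 + 1.0 − 4.5 + 10.8 − 2.8 − 6.1) / 8 = 0.5250%
Σ(R_i − R̄_i)(R_m − R̄_m) = 142.0925  ⇒  Cov = 142.0925 / 8 = 17.7616
Σ(R_m − R̄_m)² = 198.1550  ⇒  Var(R_m) = 198.1550 / 8 = 24.7694
β = Cov / Var(R_m) = 17.7616 / 24.7694 = 0.7171
E(R) = R_f + β × MRP = 5.29% + 0.7171 × 5.23% = 9.04%

9.04%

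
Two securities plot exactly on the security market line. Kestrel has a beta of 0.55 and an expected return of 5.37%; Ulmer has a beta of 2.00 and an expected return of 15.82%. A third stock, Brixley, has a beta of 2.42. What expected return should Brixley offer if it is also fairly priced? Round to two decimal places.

18.85%

MRP (SML slope) = (15.82% − 5.37%) / (2.00 − 0.55) = 10.45% / 1.45 = 7.2069%
R_f (intercept) = 5.37% − 0.55 × 7.2069% = 1.4062%
E(R_Brixley) = R_f + β × MRP = 1.4062% + 2.42 × 7.2069% = 18.85%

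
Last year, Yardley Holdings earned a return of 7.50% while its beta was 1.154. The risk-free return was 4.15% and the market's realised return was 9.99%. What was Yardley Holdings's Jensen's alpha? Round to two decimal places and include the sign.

-3.39%

Market excess return = 9.99% − 4.15% = 5.84%
CAPM benchmark = R_f + β(R_m − R_f) = 4.15% + 1.154 × 5.84% = 10.88936%
α = actual − benchmark = 7.50% − 10.88936% = -3.39%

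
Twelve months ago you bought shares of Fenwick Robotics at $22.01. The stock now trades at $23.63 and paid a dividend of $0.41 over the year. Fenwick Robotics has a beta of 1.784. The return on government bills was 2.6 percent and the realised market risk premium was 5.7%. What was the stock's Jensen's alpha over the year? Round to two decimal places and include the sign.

Realised HPR = (P1 + D1 − P0) / P0 = (23.63 + 0.41 − 22.01) / 22.01 = 2.03 / 22.01 = 9.2231%
CAPM required = R_f + β·MRP = 2.6% + 1.784 × 5.7% = 12.7688%
α = realised − required = 9.2231% − 12.7688% = -3.55%

-3.55%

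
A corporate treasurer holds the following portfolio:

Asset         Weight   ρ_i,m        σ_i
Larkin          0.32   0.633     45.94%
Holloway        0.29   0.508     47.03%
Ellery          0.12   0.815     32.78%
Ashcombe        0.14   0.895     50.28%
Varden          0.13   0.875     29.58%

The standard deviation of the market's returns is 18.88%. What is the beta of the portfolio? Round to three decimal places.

β_Larkin = 0.633 × 45.94% / 18.88% = 1.5403
β_Holloway = 0.508 × 47.03% / 18.88% = 1.2654
β_Ellery = 0.815 × 32.78% / 18.88% = 1.4150
β_Ashcombe = 0.895 × 50.28% / 18.88% = 2.3835
β_Varden = 0.875 × 29.58% / 18.88% = 1.3709
β_P = Σ w_i β_i = 0.32×1.5403 + 0.29×1.2654 + 0.12×1.4150 + 0.14×2.3835 + 0.13×1.3709 = 1.5416

1.542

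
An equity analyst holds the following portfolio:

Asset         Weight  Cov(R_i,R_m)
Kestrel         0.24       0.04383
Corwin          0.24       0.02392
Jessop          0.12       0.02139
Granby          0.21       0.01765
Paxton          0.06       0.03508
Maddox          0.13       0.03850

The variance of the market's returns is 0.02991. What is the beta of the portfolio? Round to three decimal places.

0.991

β_Kestrel = 0.04383 / 0.02991 = 1.4654
β_Corwin = 0.02392 / 0.02991 = 0.7997
β_Jessop = 0.02139 / 0.02991 = 0.7151
β_Granby = 0.01765 / 0.02991 = 0.5901
β_Paxton = 0.03508 / 0.02991 = 1.1729
β_Maddox = 0.03850 / 0.02991 = 1.2872
β_P = Σ w_i β_i = 0.24×1.4654 + 0.24×0.7997 + 0.12×0.7151 + 0.21×0.5901 + 0.06×1.1729 + 0.13×1.2872 = 0.9911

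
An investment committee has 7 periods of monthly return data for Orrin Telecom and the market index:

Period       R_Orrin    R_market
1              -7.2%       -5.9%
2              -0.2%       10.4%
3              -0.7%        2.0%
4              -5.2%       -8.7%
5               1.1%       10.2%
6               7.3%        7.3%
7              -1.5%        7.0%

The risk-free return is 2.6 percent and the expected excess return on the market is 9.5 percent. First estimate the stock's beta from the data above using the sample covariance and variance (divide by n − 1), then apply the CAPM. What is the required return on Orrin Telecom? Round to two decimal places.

6.81%

Mean R_i = (-7.2 − 0.2 − 0.7 − 5.2 + 1.1 + 7.3 − 1.5) / 7 = -0.9143%
Mean R_m = (-5.9 + 10.4 + 2.0 − 8.7 + 10.2 + 7.3 + 7.0) / 7 = 3.1857%
Σ(R_i − R̄_i)(R_m − R̄_m) = 158.6386  ⇒  Cov = 158.6386 / 6 = 26.4398
Σ(R_m − R̄_m)² = 357.9486  ⇒  Var(R_m) = 357.9486 / 6 = 59.6581
β = Cov / Var(R_m) = 26.4398 / 59.6581 = 0.4432
E(R) = R_f + β × MRP = 2.6% + 0.4432 × 9.5% = 6.81%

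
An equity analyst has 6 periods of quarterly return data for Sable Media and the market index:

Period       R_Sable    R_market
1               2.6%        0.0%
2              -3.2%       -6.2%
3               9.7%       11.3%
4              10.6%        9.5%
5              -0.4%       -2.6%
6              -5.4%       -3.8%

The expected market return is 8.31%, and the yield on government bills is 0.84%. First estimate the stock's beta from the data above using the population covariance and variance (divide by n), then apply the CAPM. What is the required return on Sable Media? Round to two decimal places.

Mean R_i = (2.6 − 3.2 + 9.7 + 10.6 − 0.4 − 5.4) / 6 = 2.3167%
Mean R_m = (0.0 − 6.2 + 11.3 + 9.5 − 2.6 − 3.8) / 6 = 1.3667%
Σ(R_i − R̄_i)(R_m − R̄_m) = 232.7133  ⇒  Cov = 232.7133 / 6 = 38.7856
Σ(R_m − R̄_m)² = 266.3733  ⇒  Var(R_m) = 266.3733 / 6 = 44.3956
β = Cov / Var(R_m) = 38.7856 / 44.3956 = 0.8736
MRP = 8.31% − 0.84% = 7.47%
E(R) = R_f + β × MRP = 0.84% + 0.8736 × 7.47% = 7.37%

7.37%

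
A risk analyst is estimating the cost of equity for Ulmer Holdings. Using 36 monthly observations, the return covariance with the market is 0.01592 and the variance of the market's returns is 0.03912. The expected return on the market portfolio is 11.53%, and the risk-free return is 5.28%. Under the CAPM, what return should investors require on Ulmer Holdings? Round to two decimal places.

7.82%

β = Cov(R_i, R_m) / Var(R_m) = 0.01592 / 0.03912 = 0.4070
MRP = 11.53% − 5.28% = 6.25%
E(R) = R_f + β × MRP = 5.28% + 0.4070 × 6.25% = 7.82%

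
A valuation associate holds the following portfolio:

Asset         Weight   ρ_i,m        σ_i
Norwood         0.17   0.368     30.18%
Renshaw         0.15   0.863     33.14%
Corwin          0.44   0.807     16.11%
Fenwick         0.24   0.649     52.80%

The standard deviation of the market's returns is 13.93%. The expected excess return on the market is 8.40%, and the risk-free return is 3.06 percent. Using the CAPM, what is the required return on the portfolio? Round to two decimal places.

15.19%

β_Norwood = 0.368 × 30.18% / 13.93% = 0.7973
β_Renshaw = 0.863 × 33.14% / 13.93% = 2.0531
β_Corwin = 0.807 × 16.11% / 13.93% = 0.9333
β_Fenwick = 0.649 × 52.80% / 13.93% = 2.4600
β_P = Σ w_i β_i = 0.17×0.7973 + 0.15×2.0531 + 0.44×0.9333 + 0.24×2.4600 = 1.4446
E(R_P) = R_f + β_P × MRP = 3.06% + 1.4446 × 8.40% = 15.19%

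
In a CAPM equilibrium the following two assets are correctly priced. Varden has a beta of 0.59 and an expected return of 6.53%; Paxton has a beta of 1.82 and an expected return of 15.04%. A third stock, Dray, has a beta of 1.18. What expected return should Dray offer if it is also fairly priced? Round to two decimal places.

10.61%

MRP (SML slope) = (15.04% − 6.53%) / (1.82 − 0.59) = 8.51% / 1.23 = 6.9187%
R_f (intercept) = 6.53% − 0.59 × 6.9187% = 2.4480%
E(R_Dray) = R_f + β × MRP = 2.4480% + 1.18 × 6.9187% = 10.61%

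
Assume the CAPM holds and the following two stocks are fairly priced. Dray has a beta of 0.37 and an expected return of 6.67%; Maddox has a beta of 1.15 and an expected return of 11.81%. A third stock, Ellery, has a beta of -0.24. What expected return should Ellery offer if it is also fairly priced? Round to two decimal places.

2.65%

MRP (SML slope) = (11.81% − 6.67%) / (1.15 − 0.37) = 5.14% / 0.78 = 6.5897%
R_f (intercept) = 6.67% − 0.37 × 6.5897% = 4.2318%
E(R_Ellery) = R_f + β × MRP = 4.2318% + -0.24 × 6.5897% = 2.65%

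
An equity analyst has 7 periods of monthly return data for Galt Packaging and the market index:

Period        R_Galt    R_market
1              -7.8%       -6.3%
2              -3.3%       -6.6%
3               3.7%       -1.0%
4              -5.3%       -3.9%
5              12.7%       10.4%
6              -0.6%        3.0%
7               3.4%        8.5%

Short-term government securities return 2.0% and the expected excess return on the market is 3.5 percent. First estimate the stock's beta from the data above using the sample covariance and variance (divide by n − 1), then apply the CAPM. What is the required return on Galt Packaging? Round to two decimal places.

Mean R_i = (-7.8 − 3.3 + 3.7 − 5.3 + 12.7 − 0.6 + 3.4) / 7 = 0.4000%
Mean R_m = (-6.3 − 6.6 − 1.0 − 3.9 + 10.4 + 3.0 + 8.5) / 7 = 0.5857%
Σ(R_i − R̄_i)(R_m − R̄_m) = 245.4300  ⇒  Cov = 245.4300 / 6 = 40.9050
Σ(R_m − R̄_m)² = 286.4686  ⇒  Var(R_m) = 286.4686 / 6 = 47.7448
β = Cov / Var(R_m) = 40.9050 / 47.7448 = 0.8567
E(R) = R_f + β × MRP = 2.0% + 0.8567 × 3.5% = 5.00%

5.00%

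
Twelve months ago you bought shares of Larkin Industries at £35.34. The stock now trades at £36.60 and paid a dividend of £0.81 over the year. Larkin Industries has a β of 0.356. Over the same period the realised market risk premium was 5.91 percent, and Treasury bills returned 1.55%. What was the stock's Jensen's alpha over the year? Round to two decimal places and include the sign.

+2.20%

Realised HPR = (P1 + D1 − P0) / P0 = (36.60 + 0.81 − 35.34) / 35.34 = 2.07 / 35.34 = 5.8574%
CAPM required = R_f + β·MRP = 1.55% + 0.356 × 5.91% = 3.65396%
α = realised − required = 5.8574% − 3.65396% = +2.20%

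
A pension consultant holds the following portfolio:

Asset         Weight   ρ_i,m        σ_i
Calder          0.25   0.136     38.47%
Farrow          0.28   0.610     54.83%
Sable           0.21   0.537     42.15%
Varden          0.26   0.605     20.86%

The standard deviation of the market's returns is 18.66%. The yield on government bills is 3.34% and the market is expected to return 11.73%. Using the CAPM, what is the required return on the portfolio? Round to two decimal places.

β_Calder = 0.136 × 38.47% / 18.66% = 0.2804
β_Farrow = 0.610 × 54.83% / 18.66% = 1.7924
β_Sable = 0.537 × 42.15% / 18.66% = 1.2130
β_Varden = 0.605 × 20.86% / 18.66% = 0.6763
β_P = Σ w_i β_i = 0.25×0.2804 + 0.28×1.7924 + 0.21×1.2130 + 0.26×0.6763 = 1.0025
MRP = 11.73% − 3.34% = 8.39%
E(R_P) = R_f + β_P × MRP = 3.34% + 1.0025 × 8.39% = 11.75%

11.75%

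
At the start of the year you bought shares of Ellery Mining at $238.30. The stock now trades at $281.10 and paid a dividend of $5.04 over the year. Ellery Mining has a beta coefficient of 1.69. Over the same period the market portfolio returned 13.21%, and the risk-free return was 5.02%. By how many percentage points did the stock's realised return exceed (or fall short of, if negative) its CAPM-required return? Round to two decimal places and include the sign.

Realised HPR = (P1 + D1 − P0) / P0 = (281.10 + 5.04 − 238.30) / 238.30 = 47.84 / 238.30 = 20.0755%
MRP = 13.21% − 5.02% = 8.19%
CAPM required = R_f + β·MRP = 5.02% + 1.69 × 8.19% = 18.8611%
α = realised − required = 20.0755% − 18.8611% = +1.21%

+1.21%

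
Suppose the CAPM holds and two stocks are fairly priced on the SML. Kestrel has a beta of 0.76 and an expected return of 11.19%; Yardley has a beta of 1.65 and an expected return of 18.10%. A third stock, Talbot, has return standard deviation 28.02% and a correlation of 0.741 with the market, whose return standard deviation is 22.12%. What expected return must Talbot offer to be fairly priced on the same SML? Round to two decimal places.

MRP = (18.10% − 11.19%) / (1.65 − 0.76) = 7.7640%
R_f = 11.19% − 0.76 × 7.7640% = 5.2894%
β_Talbot = ρ·σ_i/σ_m = 0.741 × 28.02 / 22.12 = 0.9386
E(R_Talbot) = R_f + β × MRP = 5.2894% + 0.9386 × 7.7640% = 12.58%

12.58%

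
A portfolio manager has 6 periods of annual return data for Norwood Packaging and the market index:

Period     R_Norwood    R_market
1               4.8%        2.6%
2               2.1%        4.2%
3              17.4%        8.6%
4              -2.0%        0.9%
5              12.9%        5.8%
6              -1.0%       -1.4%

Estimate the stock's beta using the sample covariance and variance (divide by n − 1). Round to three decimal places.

2.010

Mean R_i = (4.8 + 2.1 + 17.4 − 2.0 + 12.9 − 1.0) / 6 = 5.7000%
Mean R_m = (2.6 + 4.2 + 8.6 + 0.9 + 5.8 − 1.4) / 6 = 3.4500%
Σ(R_i − R̄_i)(R_m − R̄_m) = 127.3700  ⇒  Cov = 127.3700 / 5 = 25.4740
Σ(R_m − R̄_m)² = 63.3550  ⇒  Var(R_m) = 63.3550 / 5 = 12.6710
β = Cov / Var(R_m) = 25.4740 / 12.6710 = 2.0104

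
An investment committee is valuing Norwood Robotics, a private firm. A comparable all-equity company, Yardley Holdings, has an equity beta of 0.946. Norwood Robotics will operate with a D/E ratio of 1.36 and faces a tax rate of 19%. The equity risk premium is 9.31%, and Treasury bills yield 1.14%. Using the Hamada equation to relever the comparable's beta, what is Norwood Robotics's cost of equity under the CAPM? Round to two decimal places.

19.65%

β_L = β_U × [1 + (1 − t)(D/E)] = 0.946 × [1 + (1 − 0.19) × 1.36]
    = 0.946 × [1 + 0.81 × 1.36] = 0.946 × 2.1016 = 1.9881
E(R) = R_f + β_L × MRP = 1.14% + 1.9881 × 9.31% = 19.65%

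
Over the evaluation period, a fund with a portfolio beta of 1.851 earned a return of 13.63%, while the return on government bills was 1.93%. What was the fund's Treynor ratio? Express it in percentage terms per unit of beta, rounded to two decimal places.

Treynor = (R_P − R_f) / β_P = (13.63% − 1.93%) / 1.8510 = 11.70% / 1.8510 = 6.32%

6.32%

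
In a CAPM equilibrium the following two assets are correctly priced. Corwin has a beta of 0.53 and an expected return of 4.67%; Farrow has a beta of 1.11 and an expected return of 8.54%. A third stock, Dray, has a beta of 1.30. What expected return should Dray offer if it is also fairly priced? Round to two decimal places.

MRP (SML slope) = (8.54% − 4.67%) / (1.11 − 0.53) = 3.87% / 0.58 = 6.6724%
R_f (intercept) = 4.67% − 0.53 × 6.6724% = 1.1336%
E(R_Dray) = R_f + β × MRP = 1.1336% + 1.30 × 6.6724% = 9.81%

9.81%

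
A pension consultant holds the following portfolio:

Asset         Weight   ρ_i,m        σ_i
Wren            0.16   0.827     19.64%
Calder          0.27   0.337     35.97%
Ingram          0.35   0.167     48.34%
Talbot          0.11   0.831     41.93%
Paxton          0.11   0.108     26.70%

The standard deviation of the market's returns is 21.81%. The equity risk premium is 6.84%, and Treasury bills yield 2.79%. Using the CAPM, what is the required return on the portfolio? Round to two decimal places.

β_Wren = 0.827 × 19.64% / 21.81% = 0.7447
β_Calder = 0.337 × 35.97% / 21.81% = 0.5558
β_Ingram = 0.167 × 48.34% / 21.81% = 0.3701
β_Talbot = 0.831 × 41.93% / 21.81% = 1.5976
β_Paxton = 0.108 × 26.70% / 21.81% = 0.1322
β_P = Σ w_i β_i = 0.16×0.7447 + 0.27×0.5558 + 0.35×0.3701 + 0.11×1.5976 + 0.11×0.1322 = 0.5890
E(R_P) = R_f + β_P × MRP = 2.79% + 0.5890 × 6.84% = 6.82%

6.82%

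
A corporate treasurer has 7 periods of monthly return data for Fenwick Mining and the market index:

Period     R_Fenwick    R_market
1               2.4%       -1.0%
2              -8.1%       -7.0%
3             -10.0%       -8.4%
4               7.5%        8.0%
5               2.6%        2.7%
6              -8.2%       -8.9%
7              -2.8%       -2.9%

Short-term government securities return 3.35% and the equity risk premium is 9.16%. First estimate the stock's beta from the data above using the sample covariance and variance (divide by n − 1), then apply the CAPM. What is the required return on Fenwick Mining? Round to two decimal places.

12.87%

Mean R_i = (2.4 − 8.1 − 10.0 + 7.5 + 2.6 − 8.2 − 2.8) / 7 = -2.3714%
Mean R_m = (-1.0 − 7.0 − 8.4 + 8.0 + 2.7 − 8.9 − 2.9) / 7 = -2.5000%
Σ(R_i − R̄_i)(R_m − R̄_m) = 244.9200  ⇒  Cov = 244.9200 / 6 = 40.8200
Σ(R_m − R̄_m)² = 235.7200  ⇒  Var(R_m) = 235.7200 / 6 = 39.2867
β = Cov / Var(R_m) = 40.8200 / 39.2867 = 1.0390
E(R) = R_f + β × MRP = 3.35% + 1.0390 × 9.16% = 12.87%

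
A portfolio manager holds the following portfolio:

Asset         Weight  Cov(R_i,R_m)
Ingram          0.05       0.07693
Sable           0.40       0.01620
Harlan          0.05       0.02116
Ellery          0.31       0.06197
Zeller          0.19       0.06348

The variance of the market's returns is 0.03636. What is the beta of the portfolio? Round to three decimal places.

1.173

β_Ingram = 0.07693 / 0.03636 = 2.1158
β_Sable = 0.01620 / 0.03636 = 0.4455
β_Harlan = 0.02116 / 0.03636 = 0.5820
β_Ellery = 0.06197 / 0.03636 = 1.7043
β_Zeller = 0.06348 / 0.03636 = 1.7459
β_P = Σ w_i β_i = 0.05×2.1158 + 0.40×0.4455 + 0.05×0.5820 + 0.31×1.7043 + 0.19×1.7459 = 1.1731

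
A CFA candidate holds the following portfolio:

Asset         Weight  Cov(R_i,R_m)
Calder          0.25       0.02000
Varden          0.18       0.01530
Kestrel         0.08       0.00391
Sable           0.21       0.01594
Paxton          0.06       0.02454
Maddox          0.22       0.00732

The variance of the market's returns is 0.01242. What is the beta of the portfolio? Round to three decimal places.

1.167

β_Calder = 0.02000 / 0.01242 = 1.6103
β_Varden = 0.01530 / 0.01242 = 1.2319
β_Kestrel = 0.00391 / 0.01242 = 0.3148
β_Sable = 0.01594 / 0.01242 = 1.2834
β_Paxton = 0.02454 / 0.01242 = 1.9758
β_Maddox = 0.00732 / 0.01242 = 0.5894
β_P = Σ w_i β_i = 0.25×1.6103 + 0.18×1.2319 + 0.08×0.3148 + 0.21×1.2834 + 0.06×1.9758 + 0.22×0.5894 = 1.1672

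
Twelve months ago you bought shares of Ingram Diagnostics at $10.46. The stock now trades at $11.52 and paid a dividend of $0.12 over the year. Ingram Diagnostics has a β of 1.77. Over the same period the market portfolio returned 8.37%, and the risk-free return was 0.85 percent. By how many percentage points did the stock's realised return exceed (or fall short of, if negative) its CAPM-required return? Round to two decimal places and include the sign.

-2.88%

Realised HPR = (P1 + D1 − P0) / P0 = (11.52 + 0.12 − 10.46) / 10.46 = 1.18 / 10.46 = 11.2811%
MRP = 8.37% − 0.85% = 7.52%
CAPM required = R_f + β·MRP = 0.85% + 1.77 × 7.52% = 14.1604%
α = realised − required = 11.2811% − 14.1604% = -2.88%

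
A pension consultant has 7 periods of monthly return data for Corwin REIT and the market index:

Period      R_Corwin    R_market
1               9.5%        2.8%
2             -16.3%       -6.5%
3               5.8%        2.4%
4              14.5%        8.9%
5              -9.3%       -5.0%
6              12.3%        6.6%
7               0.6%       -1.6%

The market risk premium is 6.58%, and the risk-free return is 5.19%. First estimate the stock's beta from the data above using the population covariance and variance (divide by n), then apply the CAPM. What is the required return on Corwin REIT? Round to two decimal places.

Mean R_i = (9.5 − 16.3 + 5.8 + 14.5 − 9.3 + 12.3 + 0.6) / 7 = 2.4429%
Mean R_m = (2.8 − 6.5 + 2.4 + 8.9 − 5.0 + 6.6 − 1.6) / 7 = 1.0857%
Σ(R_i − R̄_i)(R_m − R̄_m) = 383.6743  ⇒  Cov = 383.6743 / 7 = 54.8106
Σ(R_m − R̄_m)² = 197.9286  ⇒  Var(R_m) = 197.9286 / 7 = 28.2755
β = Cov / Var(R_m) = 54.8106 / 28.2755 = 1.9384
E(R) = R_f + β × MRP = 5.19% + 1.9384 × 6.58% = 17.94%

17.94%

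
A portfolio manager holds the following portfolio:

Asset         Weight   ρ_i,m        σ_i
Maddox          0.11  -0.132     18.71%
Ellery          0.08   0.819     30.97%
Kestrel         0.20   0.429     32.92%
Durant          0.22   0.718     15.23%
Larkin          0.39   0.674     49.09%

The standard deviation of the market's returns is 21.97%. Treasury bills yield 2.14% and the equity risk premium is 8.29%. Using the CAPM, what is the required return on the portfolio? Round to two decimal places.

β_Maddox = -0.132 × 18.71% / 21.97% = -0.1124
β_Ellery = 0.819 × 30.97% / 21.97% = 1.1545
β_Kestrel = 0.429 × 32.92% / 21.97% = 0.6428
β_Durant = 0.718 × 15.23% / 21.97% = 0.4977
β_Larkin = 0.674 × 49.09% / 21.97% = 1.5060
β_P = Σ w_i β_i = 0.11×-0.1124 + 0.08×1.1545 + 0.20×0.6428 + 0.22×0.4977 + 0.39×1.5060 = 0.9054
E(R_P) = R_f + β_P × MRP = 2.14% + 0.9054 × 8.29% = 9.65%

9.65%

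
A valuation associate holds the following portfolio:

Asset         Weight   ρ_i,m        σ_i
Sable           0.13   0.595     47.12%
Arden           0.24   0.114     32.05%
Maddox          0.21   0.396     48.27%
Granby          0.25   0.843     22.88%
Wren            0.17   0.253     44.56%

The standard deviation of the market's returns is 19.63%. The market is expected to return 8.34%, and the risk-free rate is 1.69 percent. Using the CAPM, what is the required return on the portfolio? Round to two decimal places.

β_Sable = 0.595 × 47.12% / 19.63% = 1.4282
β_Arden = 0.114 × 32.05% / 19.63% = 0.1861
β_Maddox = 0.396 × 48.27% / 19.63% = 0.9738
β_Granby = 0.843 × 22.88% / 19.63% = 0.9826
β_Wren = 0.253 × 44.56% / 19.63% = 0.5743
β_P = Σ w_i β_i = 0.13×1.4282 + 0.24×0.1861 + 0.21×0.9738 + 0.25×0.9826 + 0.17×0.5743 = 0.7781
MRP = 8.34% − 1.69% = 6.65%
E(R_P) = R_f + β_P × MRP = 1.69% + 0.7781 × 6.65% = 6.86%

6.86%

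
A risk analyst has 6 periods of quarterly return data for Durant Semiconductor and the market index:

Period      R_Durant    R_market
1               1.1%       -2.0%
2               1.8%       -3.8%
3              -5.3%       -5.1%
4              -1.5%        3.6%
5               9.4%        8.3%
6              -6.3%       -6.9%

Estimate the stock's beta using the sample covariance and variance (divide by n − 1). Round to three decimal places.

Mean R_i = (1.1 + 1.8 − 5.3 − 1.5 + 9.4 − 6.3) / 6 = -0.1333%
Mean R_m = (-2.0 − 3.8 − 5.1 + 3.6 + 8.3 − 6.9) / 6 = -0.9833%
Σ(R_i − R̄_i)(R_m − R̄_m) = 133.2933  ⇒  Cov = 133.2933 / 5 = 26.6587
Σ(R_m − R̄_m)² = 168.1083  ⇒  Var(R_m) = 168.1083 / 5 = 33.6217
β = Cov / Var(R_m) = 26.6587 / 33.6217 = 0.7929

0.793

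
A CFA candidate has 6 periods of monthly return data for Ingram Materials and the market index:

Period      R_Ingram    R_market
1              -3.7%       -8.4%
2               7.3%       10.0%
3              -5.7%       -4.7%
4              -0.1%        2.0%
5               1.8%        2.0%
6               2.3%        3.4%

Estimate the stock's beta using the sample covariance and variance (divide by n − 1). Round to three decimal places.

Mean R_i = (-3.7 + 7.3 − 5.7 − 0.1 + 1.8 + 2.3) / 6 = 0.3167%
Mean R_m = (-8.4 + 10.0 − 4.7 + 2.0 + 2.0 + 3.4) / 6 = 0.7167%
Σ(R_i − R̄_i)(R_m − R̄_m) = 140.7283  ⇒  Cov = 140.7283 / 5 = 28.1457
Σ(R_m − R̄_m)² = 209.1283  ⇒  Var(R_m) = 209.1283 / 5 = 41.8257
β = Cov / Var(R_m) = 28.1457 / 41.8257 = 0.6729

0.673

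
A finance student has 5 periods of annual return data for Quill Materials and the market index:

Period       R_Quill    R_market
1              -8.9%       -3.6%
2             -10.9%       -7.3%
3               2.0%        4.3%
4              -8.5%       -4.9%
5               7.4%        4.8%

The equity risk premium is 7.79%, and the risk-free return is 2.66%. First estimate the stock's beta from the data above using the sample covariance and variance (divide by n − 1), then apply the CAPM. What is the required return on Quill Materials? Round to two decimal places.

13.57%

Mean R_i = (-8.9 − 10.9 + 2.0 − 8.5 + 7.4) / 5 = -3.7800%
Mean R_m = (-3.6 − 7.3 + 4.3 − 4.9 + 4.8) / 5 = -1.3400%
Σ(R_i − R̄_i)(R_m − R̄_m) = 172.0540  ⇒  Cov = 172.0540 / 4 = 43.0135
Σ(R_m − R̄_m)² = 122.8120  ⇒  Var(R_m) = 122.8120 / 4 = 30.7030
β = Cov / Var(R_m) = 43.0135 / 30.7030 = 1.4010
E(R) = R_f + β × MRP = 2.66% + 1.4010 × 7.79% = 13.57%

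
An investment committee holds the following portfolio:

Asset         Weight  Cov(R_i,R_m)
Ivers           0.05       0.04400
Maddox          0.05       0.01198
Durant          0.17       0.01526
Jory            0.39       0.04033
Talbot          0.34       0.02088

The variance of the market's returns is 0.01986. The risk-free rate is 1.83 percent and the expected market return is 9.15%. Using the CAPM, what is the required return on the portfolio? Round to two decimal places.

β_Ivers = 0.04400 / 0.01986 = 2.2155
β_Maddox = 0.01198 / 0.01986 = 0.6032
β_Durant = 0.01526 / 0.01986 = 0.7684
β_Jory = 0.04033 / 0.01986 = 2.0307
β_Talbot = 0.02088 / 0.01986 = 1.0514
β_P = Σ w_i β_i = 0.05×2.2155 + 0.05×0.6032 + 0.17×0.7684 + 0.39×2.0307 + 0.34×1.0514 = 1.4210
MRP = 9.15% − 1.83% = 7.32%
E(R_P) = R_f + β_P × MRP = 1.83% + 1.4210 × 7.32% = 12.23%

12.23%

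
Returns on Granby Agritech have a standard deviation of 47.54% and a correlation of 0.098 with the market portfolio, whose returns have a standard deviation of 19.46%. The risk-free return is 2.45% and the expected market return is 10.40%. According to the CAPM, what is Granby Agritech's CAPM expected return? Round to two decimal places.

4.35%

β = ρ × σ_i / σ_m = 0.098 × 47.54% / 19.46% = 0.2394
MRP = 10.40% − 2.45% = 7.95%
E(R) = 2.45% + 0.2394 × 7.95% = 4.35%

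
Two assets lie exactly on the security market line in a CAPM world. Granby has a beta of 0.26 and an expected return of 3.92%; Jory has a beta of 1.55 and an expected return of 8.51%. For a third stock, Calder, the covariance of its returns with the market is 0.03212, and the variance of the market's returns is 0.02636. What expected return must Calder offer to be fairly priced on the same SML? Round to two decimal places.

MRP = (8.51% − 3.92%) / (1.55 − 0.26) = 3.5581%
R_f = 3.92% − 0.26 × 3.5581% = 2.9949%
β_Calder = Cov / Var(R_m) = 0.03212 / 0.02636 = 1.2185
E(R_Calder) = R_f + β × MRP = 2.9949% + 1.2185 × 3.5581% = 7.33%

7.33%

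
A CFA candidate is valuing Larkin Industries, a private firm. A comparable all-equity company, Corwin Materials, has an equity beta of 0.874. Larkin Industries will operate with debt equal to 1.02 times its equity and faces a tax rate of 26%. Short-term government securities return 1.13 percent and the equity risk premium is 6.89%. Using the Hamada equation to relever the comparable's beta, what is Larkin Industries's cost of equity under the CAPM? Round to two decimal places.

11.70%

β_L = β_U × [1 + (1 − t)(D/E)] = 0.874 × [1 + (1 − 0.26) × 1.02]
    = 0.874 × [1 + 0.74 × 1.02] = 0.874 × 1.7548 = 1.5337
E(R) = R_f + β_L × MRP = 1.13% + 1.5337 × 6.89% = 11.70%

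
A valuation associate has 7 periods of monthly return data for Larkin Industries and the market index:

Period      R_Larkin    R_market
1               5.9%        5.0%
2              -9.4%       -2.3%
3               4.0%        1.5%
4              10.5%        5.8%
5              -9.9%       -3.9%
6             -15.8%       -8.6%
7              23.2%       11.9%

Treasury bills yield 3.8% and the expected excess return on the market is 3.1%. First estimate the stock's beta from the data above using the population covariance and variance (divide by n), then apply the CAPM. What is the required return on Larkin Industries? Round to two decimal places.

9.87%

Mean R_i = (5.9 − 9.4 + 4.0 + 10.5 − 9.9 − 15.8 + 23.2) / 7 = 1.2143%
Mean R_m = (5.0 − 2.3 + 1.5 + 5.8 − 3.9 − 8.6 + 11.9) / 7 = 1.3429%
Σ(R_i − R̄_i)(R_m − R̄_m) = 557.1757  ⇒  Cov = 557.1757 / 7 = 79.5965
Σ(R_m − R̄_m)² = 284.3371  ⇒  Var(R_m) = 284.3371 / 7 = 40.6196
β = Cov / Var(R_m) = 79.5965 / 40.6196 = 1.9596
E(R) = R_f + β × MRP = 3.8% + 1.9596 × 3.1% = 9.87%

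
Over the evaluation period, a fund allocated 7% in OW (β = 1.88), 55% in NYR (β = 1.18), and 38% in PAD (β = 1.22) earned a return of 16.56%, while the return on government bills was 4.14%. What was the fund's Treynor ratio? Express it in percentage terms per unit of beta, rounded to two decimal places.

β_P = 0.07×1.88 + 0.55×1.18 + 0.38×1.22 = 1.2442
Treynor = (R_P − R_f) / β_P = (16.56% − 4.14%) / 1.2442 = 12.42% / 1.2442 = 9.98%

9.98%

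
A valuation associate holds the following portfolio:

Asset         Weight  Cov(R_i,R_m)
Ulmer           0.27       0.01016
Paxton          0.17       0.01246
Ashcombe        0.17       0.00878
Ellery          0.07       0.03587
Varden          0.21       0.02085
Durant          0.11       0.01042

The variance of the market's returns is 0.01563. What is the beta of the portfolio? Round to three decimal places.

β_Ulmer = 0.01016 / 0.01563 = 0.6500
β_Paxton = 0.01246 / 0.01563 = 0.7972
β_Ashcombe = 0.00878 / 0.01563 = 0.5617
β_Ellery = 0.03587 / 0.01563 = 2.2949
β_Varden = 0.02085 / 0.01563 = 1.3340
β_Durant = 0.01042 / 0.01563 = 0.6667
β_P = Σ w_i β_i = 0.27×0.6500 + 0.17×0.7972 + 0.17×0.5617 + 0.07×2.2949 + 0.21×1.3340 + 0.11×0.6667 = 0.9206

0.921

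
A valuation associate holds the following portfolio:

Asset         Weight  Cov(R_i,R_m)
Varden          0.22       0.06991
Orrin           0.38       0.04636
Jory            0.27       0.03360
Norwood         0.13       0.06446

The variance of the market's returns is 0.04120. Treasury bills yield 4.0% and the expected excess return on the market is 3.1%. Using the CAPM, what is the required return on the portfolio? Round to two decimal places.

7.80%

β_Varden = 0.06991 / 0.04120 = 1.6968
β_Orrin = 0.04636 / 0.04120 = 1.1252
β_Jory = 0.03360 / 0.04120 = 0.8155
β_Norwood = 0.06446 / 0.04120 = 1.5646
β_P = Σ w_i β_i = 0.22×1.6968 + 0.38×1.1252 + 0.27×0.8155 + 0.13×1.5646 = 1.2245
E(R_P) = R_f + β_P × MRP = 4.0% + 1.2245 × 3.1% = 7.80%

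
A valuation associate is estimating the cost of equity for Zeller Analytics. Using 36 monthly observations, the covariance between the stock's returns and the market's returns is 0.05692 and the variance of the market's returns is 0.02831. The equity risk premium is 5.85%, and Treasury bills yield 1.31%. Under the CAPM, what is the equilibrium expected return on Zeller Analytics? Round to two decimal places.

β = Cov(R_i, R_m) / Var(R_m) = 0.05692 / 0.02831 = 2.0106
E(R) = R_f + β × MRP = 1.31% + 2.0106 × 5.85% = 13.07%

13.07%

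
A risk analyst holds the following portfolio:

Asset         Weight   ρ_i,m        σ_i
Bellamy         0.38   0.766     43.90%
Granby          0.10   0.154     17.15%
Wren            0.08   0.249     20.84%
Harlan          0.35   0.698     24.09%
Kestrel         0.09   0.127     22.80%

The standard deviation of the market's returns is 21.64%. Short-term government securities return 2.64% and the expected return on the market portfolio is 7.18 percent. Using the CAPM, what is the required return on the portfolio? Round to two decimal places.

β_Bellamy = 0.766 × 43.90% / 21.64% = 1.5539
β_Granby = 0.154 × 17.15% / 21.64% = 0.1220
β_Wren = 0.249 × 20.84% / 21.64% = 0.2398
β_Harlan = 0.698 × 24.09% / 21.64% = 0.7770
β_Kestrel = 0.127 × 22.80% / 21.64% = 0.1338
β_P = Σ w_i β_i = 0.38×1.5539 + 0.10×0.1220 + 0.08×0.2398 + 0.35×0.7770 + 0.09×0.1338 = 0.9059
MRP = 7.18% − 2.64% = 4.54%
E(R_P) = R_f + β_P × MRP = 2.64% + 0.9059 × 4.54% = 6.75%

6.75%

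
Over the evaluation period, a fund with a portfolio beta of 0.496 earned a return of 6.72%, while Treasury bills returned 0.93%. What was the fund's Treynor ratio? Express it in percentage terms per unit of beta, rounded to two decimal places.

Treynor = (R_P − R_f) / β_P = (6.72% − 0.93%) / 0.4960 = 5.79% / 0.4960 = 11.67%

11.67%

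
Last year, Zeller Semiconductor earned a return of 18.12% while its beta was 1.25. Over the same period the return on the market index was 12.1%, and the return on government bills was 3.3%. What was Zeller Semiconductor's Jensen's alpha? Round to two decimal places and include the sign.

Market excess return = 12.1% − 3.3% = 8.80%
CAPM benchmark = R_f + β(R_m − R_f) = 3.3% + 1.25 × 8.8% = 14.3000%
α = actual − benchmark = 18.12% − 14.3000% = +3.82%

+3.82%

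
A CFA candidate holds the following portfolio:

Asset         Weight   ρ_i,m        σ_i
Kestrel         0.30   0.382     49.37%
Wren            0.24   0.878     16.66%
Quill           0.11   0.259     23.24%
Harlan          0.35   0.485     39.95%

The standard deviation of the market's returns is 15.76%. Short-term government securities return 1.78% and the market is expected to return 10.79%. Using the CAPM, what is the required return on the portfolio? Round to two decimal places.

β_Kestrel = 0.382 × 49.37% / 15.76% = 1.1967
β_Wren = 0.878 × 16.66% / 15.76% = 0.9281
β_Quill = 0.259 × 23.24% / 15.76% = 0.3819
β_Harlan = 0.485 × 39.95% / 15.76% = 1.2294
β_P = Σ w_i β_i = 0.30×1.1967 + 0.24×0.9281 + 0.11×0.3819 + 0.35×1.2294 = 1.0541
MRP = 10.79% − 1.78% = 9.01%
E(R_P) = R_f + β_P × MRP = 1.78% + 1.0541 × 9.01% = 11.28%

11.28%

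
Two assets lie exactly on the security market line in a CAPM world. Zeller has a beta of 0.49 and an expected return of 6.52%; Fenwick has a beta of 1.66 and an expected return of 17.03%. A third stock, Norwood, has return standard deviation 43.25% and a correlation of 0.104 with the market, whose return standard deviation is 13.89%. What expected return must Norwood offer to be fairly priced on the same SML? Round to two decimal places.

MRP = (17.03% − 6.52%) / (1.66 − 0.49) = 8.9829%
R_f = 6.52% − 0.49 × 8.9829% = 2.1184%
β_Norwood = ρ·σ_i/σ_m = 0.104 × 43.25 / 13.89 = 0.3238
E(R_Norwood) = R_f + β × MRP = 2.1184% + 0.3238 × 8.9829% = 5.03%

5.03%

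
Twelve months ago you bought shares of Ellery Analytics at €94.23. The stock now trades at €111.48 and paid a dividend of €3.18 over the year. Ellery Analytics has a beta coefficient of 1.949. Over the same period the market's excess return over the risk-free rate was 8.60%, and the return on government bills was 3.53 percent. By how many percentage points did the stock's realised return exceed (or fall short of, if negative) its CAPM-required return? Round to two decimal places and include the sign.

Realised HPR = (P1 + D1 − P0) / P0 = (111.48 + 3.18 − 94.23) / 94.23 = 20.43 / 94.23 = 21.6810%
CAPM required = R_f + β·MRP = 3.53% + 1.949 × 8.60% = 20.29140%
α = realised − required = 21.6810% − 20.29140% = +1.39%

+1.39%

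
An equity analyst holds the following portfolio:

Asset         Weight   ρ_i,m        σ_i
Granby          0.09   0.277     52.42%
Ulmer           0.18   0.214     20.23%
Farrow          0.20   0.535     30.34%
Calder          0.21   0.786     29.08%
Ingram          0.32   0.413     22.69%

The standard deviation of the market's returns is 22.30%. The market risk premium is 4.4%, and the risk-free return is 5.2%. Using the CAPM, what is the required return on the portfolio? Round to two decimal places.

7.79%

β_Granby = 0.277 × 52.42% / 22.30% = 0.6511
β_Ulmer = 0.214 × 20.23% / 22.30% = 0.1941
β_Farrow = 0.535 × 30.34% / 22.30% = 0.7279
β_Calder = 0.786 × 29.08% / 22.30% = 1.0250
β_Ingram = 0.413 × 22.69% / 22.30% = 0.4202
β_P = Σ w_i β_i = 0.09×0.6511 + 0.18×0.1941 + 0.20×0.7279 + 0.21×1.0250 + 0.32×0.4202 = 0.5888
E(R_P) = R_f + β_P × MRP = 5.2% + 0.5888 × 4.4% = 7.79%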